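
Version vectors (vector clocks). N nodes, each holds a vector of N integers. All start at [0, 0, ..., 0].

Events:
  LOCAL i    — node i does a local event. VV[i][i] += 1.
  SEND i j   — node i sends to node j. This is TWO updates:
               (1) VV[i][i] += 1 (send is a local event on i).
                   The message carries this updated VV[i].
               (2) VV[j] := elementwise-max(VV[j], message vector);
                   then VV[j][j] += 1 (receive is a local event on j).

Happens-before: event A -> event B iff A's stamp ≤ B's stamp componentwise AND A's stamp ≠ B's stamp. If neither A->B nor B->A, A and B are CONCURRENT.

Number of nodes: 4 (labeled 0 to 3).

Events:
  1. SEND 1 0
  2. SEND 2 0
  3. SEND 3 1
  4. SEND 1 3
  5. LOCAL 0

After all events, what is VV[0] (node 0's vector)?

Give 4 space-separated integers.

Answer: 3 1 1 0

Derivation:
Initial: VV[0]=[0, 0, 0, 0]
Initial: VV[1]=[0, 0, 0, 0]
Initial: VV[2]=[0, 0, 0, 0]
Initial: VV[3]=[0, 0, 0, 0]
Event 1: SEND 1->0: VV[1][1]++ -> VV[1]=[0, 1, 0, 0], msg_vec=[0, 1, 0, 0]; VV[0]=max(VV[0],msg_vec) then VV[0][0]++ -> VV[0]=[1, 1, 0, 0]
Event 2: SEND 2->0: VV[2][2]++ -> VV[2]=[0, 0, 1, 0], msg_vec=[0, 0, 1, 0]; VV[0]=max(VV[0],msg_vec) then VV[0][0]++ -> VV[0]=[2, 1, 1, 0]
Event 3: SEND 3->1: VV[3][3]++ -> VV[3]=[0, 0, 0, 1], msg_vec=[0, 0, 0, 1]; VV[1]=max(VV[1],msg_vec) then VV[1][1]++ -> VV[1]=[0, 2, 0, 1]
Event 4: SEND 1->3: VV[1][1]++ -> VV[1]=[0, 3, 0, 1], msg_vec=[0, 3, 0, 1]; VV[3]=max(VV[3],msg_vec) then VV[3][3]++ -> VV[3]=[0, 3, 0, 2]
Event 5: LOCAL 0: VV[0][0]++ -> VV[0]=[3, 1, 1, 0]
Final vectors: VV[0]=[3, 1, 1, 0]; VV[1]=[0, 3, 0, 1]; VV[2]=[0, 0, 1, 0]; VV[3]=[0, 3, 0, 2]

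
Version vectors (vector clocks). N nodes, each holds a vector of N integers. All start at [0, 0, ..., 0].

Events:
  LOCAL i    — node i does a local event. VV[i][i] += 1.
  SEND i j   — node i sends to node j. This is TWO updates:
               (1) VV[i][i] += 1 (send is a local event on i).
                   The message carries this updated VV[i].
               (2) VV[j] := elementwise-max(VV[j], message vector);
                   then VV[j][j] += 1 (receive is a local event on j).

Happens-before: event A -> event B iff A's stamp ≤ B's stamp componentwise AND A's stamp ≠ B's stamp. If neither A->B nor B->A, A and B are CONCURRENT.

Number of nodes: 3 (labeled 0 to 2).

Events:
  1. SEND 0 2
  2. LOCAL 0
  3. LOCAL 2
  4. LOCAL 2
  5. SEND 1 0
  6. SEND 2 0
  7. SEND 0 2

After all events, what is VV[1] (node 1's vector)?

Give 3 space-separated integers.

Initial: VV[0]=[0, 0, 0]
Initial: VV[1]=[0, 0, 0]
Initial: VV[2]=[0, 0, 0]
Event 1: SEND 0->2: VV[0][0]++ -> VV[0]=[1, 0, 0], msg_vec=[1, 0, 0]; VV[2]=max(VV[2],msg_vec) then VV[2][2]++ -> VV[2]=[1, 0, 1]
Event 2: LOCAL 0: VV[0][0]++ -> VV[0]=[2, 0, 0]
Event 3: LOCAL 2: VV[2][2]++ -> VV[2]=[1, 0, 2]
Event 4: LOCAL 2: VV[2][2]++ -> VV[2]=[1, 0, 3]
Event 5: SEND 1->0: VV[1][1]++ -> VV[1]=[0, 1, 0], msg_vec=[0, 1, 0]; VV[0]=max(VV[0],msg_vec) then VV[0][0]++ -> VV[0]=[3, 1, 0]
Event 6: SEND 2->0: VV[2][2]++ -> VV[2]=[1, 0, 4], msg_vec=[1, 0, 4]; VV[0]=max(VV[0],msg_vec) then VV[0][0]++ -> VV[0]=[4, 1, 4]
Event 7: SEND 0->2: VV[0][0]++ -> VV[0]=[5, 1, 4], msg_vec=[5, 1, 4]; VV[2]=max(VV[2],msg_vec) then VV[2][2]++ -> VV[2]=[5, 1, 5]
Final vectors: VV[0]=[5, 1, 4]; VV[1]=[0, 1, 0]; VV[2]=[5, 1, 5]

Answer: 0 1 0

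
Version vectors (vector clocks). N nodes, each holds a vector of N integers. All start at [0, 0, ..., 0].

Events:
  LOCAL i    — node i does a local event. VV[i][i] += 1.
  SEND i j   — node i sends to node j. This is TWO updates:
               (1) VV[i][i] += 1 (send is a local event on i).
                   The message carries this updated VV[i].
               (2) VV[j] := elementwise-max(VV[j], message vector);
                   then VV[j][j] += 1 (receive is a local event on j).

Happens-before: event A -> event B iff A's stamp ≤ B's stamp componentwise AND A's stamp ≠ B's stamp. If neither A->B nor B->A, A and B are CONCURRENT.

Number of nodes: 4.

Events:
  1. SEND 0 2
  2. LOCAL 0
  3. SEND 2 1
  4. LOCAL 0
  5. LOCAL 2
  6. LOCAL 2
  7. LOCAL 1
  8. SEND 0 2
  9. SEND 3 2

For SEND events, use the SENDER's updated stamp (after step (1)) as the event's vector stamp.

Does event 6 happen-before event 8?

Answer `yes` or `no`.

Answer: no

Derivation:
Initial: VV[0]=[0, 0, 0, 0]
Initial: VV[1]=[0, 0, 0, 0]
Initial: VV[2]=[0, 0, 0, 0]
Initial: VV[3]=[0, 0, 0, 0]
Event 1: SEND 0->2: VV[0][0]++ -> VV[0]=[1, 0, 0, 0], msg_vec=[1, 0, 0, 0]; VV[2]=max(VV[2],msg_vec) then VV[2][2]++ -> VV[2]=[1, 0, 1, 0]
Event 2: LOCAL 0: VV[0][0]++ -> VV[0]=[2, 0, 0, 0]
Event 3: SEND 2->1: VV[2][2]++ -> VV[2]=[1, 0, 2, 0], msg_vec=[1, 0, 2, 0]; VV[1]=max(VV[1],msg_vec) then VV[1][1]++ -> VV[1]=[1, 1, 2, 0]
Event 4: LOCAL 0: VV[0][0]++ -> VV[0]=[3, 0, 0, 0]
Event 5: LOCAL 2: VV[2][2]++ -> VV[2]=[1, 0, 3, 0]
Event 6: LOCAL 2: VV[2][2]++ -> VV[2]=[1, 0, 4, 0]
Event 7: LOCAL 1: VV[1][1]++ -> VV[1]=[1, 2, 2, 0]
Event 8: SEND 0->2: VV[0][0]++ -> VV[0]=[4, 0, 0, 0], msg_vec=[4, 0, 0, 0]; VV[2]=max(VV[2],msg_vec) then VV[2][2]++ -> VV[2]=[4, 0, 5, 0]
Event 9: SEND 3->2: VV[3][3]++ -> VV[3]=[0, 0, 0, 1], msg_vec=[0, 0, 0, 1]; VV[2]=max(VV[2],msg_vec) then VV[2][2]++ -> VV[2]=[4, 0, 6, 1]
Event 6 stamp: [1, 0, 4, 0]
Event 8 stamp: [4, 0, 0, 0]
[1, 0, 4, 0] <= [4, 0, 0, 0]? False. Equal? False. Happens-before: False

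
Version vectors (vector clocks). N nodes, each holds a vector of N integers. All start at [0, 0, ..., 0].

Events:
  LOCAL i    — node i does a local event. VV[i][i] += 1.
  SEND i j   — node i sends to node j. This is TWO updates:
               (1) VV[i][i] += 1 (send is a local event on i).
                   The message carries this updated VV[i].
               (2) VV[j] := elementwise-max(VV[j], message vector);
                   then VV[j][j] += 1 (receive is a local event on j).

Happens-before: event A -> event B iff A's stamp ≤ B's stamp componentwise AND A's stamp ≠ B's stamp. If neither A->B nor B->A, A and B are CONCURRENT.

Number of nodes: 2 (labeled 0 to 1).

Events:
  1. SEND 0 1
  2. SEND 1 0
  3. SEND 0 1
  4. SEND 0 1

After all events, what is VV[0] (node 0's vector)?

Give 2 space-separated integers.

Answer: 4 2

Derivation:
Initial: VV[0]=[0, 0]
Initial: VV[1]=[0, 0]
Event 1: SEND 0->1: VV[0][0]++ -> VV[0]=[1, 0], msg_vec=[1, 0]; VV[1]=max(VV[1],msg_vec) then VV[1][1]++ -> VV[1]=[1, 1]
Event 2: SEND 1->0: VV[1][1]++ -> VV[1]=[1, 2], msg_vec=[1, 2]; VV[0]=max(VV[0],msg_vec) then VV[0][0]++ -> VV[0]=[2, 2]
Event 3: SEND 0->1: VV[0][0]++ -> VV[0]=[3, 2], msg_vec=[3, 2]; VV[1]=max(VV[1],msg_vec) then VV[1][1]++ -> VV[1]=[3, 3]
Event 4: SEND 0->1: VV[0][0]++ -> VV[0]=[4, 2], msg_vec=[4, 2]; VV[1]=max(VV[1],msg_vec) then VV[1][1]++ -> VV[1]=[4, 4]
Final vectors: VV[0]=[4, 2]; VV[1]=[4, 4]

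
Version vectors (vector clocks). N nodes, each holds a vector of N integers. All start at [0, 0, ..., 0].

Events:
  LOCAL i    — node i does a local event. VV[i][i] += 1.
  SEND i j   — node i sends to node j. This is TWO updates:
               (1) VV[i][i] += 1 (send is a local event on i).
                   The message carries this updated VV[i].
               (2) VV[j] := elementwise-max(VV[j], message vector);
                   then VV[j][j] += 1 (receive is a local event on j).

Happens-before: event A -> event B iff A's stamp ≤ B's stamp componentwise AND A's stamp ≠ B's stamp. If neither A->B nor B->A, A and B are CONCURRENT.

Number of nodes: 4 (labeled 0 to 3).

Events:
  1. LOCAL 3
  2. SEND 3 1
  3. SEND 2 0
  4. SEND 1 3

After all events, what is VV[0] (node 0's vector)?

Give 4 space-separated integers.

Answer: 1 0 1 0

Derivation:
Initial: VV[0]=[0, 0, 0, 0]
Initial: VV[1]=[0, 0, 0, 0]
Initial: VV[2]=[0, 0, 0, 0]
Initial: VV[3]=[0, 0, 0, 0]
Event 1: LOCAL 3: VV[3][3]++ -> VV[3]=[0, 0, 0, 1]
Event 2: SEND 3->1: VV[3][3]++ -> VV[3]=[0, 0, 0, 2], msg_vec=[0, 0, 0, 2]; VV[1]=max(VV[1],msg_vec) then VV[1][1]++ -> VV[1]=[0, 1, 0, 2]
Event 3: SEND 2->0: VV[2][2]++ -> VV[2]=[0, 0, 1, 0], msg_vec=[0, 0, 1, 0]; VV[0]=max(VV[0],msg_vec) then VV[0][0]++ -> VV[0]=[1, 0, 1, 0]
Event 4: SEND 1->3: VV[1][1]++ -> VV[1]=[0, 2, 0, 2], msg_vec=[0, 2, 0, 2]; VV[3]=max(VV[3],msg_vec) then VV[3][3]++ -> VV[3]=[0, 2, 0, 3]
Final vectors: VV[0]=[1, 0, 1, 0]; VV[1]=[0, 2, 0, 2]; VV[2]=[0, 0, 1, 0]; VV[3]=[0, 2, 0, 3]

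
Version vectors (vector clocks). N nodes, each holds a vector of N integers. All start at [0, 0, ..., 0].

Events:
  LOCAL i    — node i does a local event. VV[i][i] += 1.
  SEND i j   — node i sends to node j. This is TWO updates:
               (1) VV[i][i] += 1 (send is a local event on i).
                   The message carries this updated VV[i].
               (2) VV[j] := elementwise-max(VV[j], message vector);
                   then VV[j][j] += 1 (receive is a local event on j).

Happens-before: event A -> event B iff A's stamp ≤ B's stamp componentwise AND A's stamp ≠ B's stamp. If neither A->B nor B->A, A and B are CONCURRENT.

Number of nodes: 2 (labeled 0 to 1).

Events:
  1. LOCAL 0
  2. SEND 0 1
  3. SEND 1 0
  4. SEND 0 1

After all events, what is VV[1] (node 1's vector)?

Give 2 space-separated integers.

Answer: 4 3

Derivation:
Initial: VV[0]=[0, 0]
Initial: VV[1]=[0, 0]
Event 1: LOCAL 0: VV[0][0]++ -> VV[0]=[1, 0]
Event 2: SEND 0->1: VV[0][0]++ -> VV[0]=[2, 0], msg_vec=[2, 0]; VV[1]=max(VV[1],msg_vec) then VV[1][1]++ -> VV[1]=[2, 1]
Event 3: SEND 1->0: VV[1][1]++ -> VV[1]=[2, 2], msg_vec=[2, 2]; VV[0]=max(VV[0],msg_vec) then VV[0][0]++ -> VV[0]=[3, 2]
Event 4: SEND 0->1: VV[0][0]++ -> VV[0]=[4, 2], msg_vec=[4, 2]; VV[1]=max(VV[1],msg_vec) then VV[1][1]++ -> VV[1]=[4, 3]
Final vectors: VV[0]=[4, 2]; VV[1]=[4, 3]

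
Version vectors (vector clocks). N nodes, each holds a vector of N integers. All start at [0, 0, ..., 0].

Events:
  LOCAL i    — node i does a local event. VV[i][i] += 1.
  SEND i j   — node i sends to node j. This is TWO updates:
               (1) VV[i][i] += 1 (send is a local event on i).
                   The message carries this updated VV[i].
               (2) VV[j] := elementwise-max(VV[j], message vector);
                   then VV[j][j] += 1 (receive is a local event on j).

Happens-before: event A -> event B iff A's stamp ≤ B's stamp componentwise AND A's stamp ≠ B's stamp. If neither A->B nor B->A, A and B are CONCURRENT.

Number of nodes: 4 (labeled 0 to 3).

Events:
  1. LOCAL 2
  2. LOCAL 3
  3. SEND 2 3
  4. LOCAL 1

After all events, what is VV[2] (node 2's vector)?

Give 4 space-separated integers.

Answer: 0 0 2 0

Derivation:
Initial: VV[0]=[0, 0, 0, 0]
Initial: VV[1]=[0, 0, 0, 0]
Initial: VV[2]=[0, 0, 0, 0]
Initial: VV[3]=[0, 0, 0, 0]
Event 1: LOCAL 2: VV[2][2]++ -> VV[2]=[0, 0, 1, 0]
Event 2: LOCAL 3: VV[3][3]++ -> VV[3]=[0, 0, 0, 1]
Event 3: SEND 2->3: VV[2][2]++ -> VV[2]=[0, 0, 2, 0], msg_vec=[0, 0, 2, 0]; VV[3]=max(VV[3],msg_vec) then VV[3][3]++ -> VV[3]=[0, 0, 2, 2]
Event 4: LOCAL 1: VV[1][1]++ -> VV[1]=[0, 1, 0, 0]
Final vectors: VV[0]=[0, 0, 0, 0]; VV[1]=[0, 1, 0, 0]; VV[2]=[0, 0, 2, 0]; VV[3]=[0, 0, 2, 2]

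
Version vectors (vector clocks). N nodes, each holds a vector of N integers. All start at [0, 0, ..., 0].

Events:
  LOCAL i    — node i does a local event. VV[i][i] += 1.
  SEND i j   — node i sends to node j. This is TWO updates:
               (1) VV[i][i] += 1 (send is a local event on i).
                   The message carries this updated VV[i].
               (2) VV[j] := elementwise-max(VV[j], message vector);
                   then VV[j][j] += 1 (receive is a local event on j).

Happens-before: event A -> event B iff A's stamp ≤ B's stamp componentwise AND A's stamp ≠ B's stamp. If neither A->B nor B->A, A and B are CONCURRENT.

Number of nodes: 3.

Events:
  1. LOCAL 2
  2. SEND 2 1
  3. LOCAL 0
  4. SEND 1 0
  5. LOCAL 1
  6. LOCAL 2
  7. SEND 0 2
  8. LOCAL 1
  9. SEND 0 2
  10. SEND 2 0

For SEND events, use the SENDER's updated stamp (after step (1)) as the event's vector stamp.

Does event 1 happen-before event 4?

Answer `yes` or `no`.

Initial: VV[0]=[0, 0, 0]
Initial: VV[1]=[0, 0, 0]
Initial: VV[2]=[0, 0, 0]
Event 1: LOCAL 2: VV[2][2]++ -> VV[2]=[0, 0, 1]
Event 2: SEND 2->1: VV[2][2]++ -> VV[2]=[0, 0, 2], msg_vec=[0, 0, 2]; VV[1]=max(VV[1],msg_vec) then VV[1][1]++ -> VV[1]=[0, 1, 2]
Event 3: LOCAL 0: VV[0][0]++ -> VV[0]=[1, 0, 0]
Event 4: SEND 1->0: VV[1][1]++ -> VV[1]=[0, 2, 2], msg_vec=[0, 2, 2]; VV[0]=max(VV[0],msg_vec) then VV[0][0]++ -> VV[0]=[2, 2, 2]
Event 5: LOCAL 1: VV[1][1]++ -> VV[1]=[0, 3, 2]
Event 6: LOCAL 2: VV[2][2]++ -> VV[2]=[0, 0, 3]
Event 7: SEND 0->2: VV[0][0]++ -> VV[0]=[3, 2, 2], msg_vec=[3, 2, 2]; VV[2]=max(VV[2],msg_vec) then VV[2][2]++ -> VV[2]=[3, 2, 4]
Event 8: LOCAL 1: VV[1][1]++ -> VV[1]=[0, 4, 2]
Event 9: SEND 0->2: VV[0][0]++ -> VV[0]=[4, 2, 2], msg_vec=[4, 2, 2]; VV[2]=max(VV[2],msg_vec) then VV[2][2]++ -> VV[2]=[4, 2, 5]
Event 10: SEND 2->0: VV[2][2]++ -> VV[2]=[4, 2, 6], msg_vec=[4, 2, 6]; VV[0]=max(VV[0],msg_vec) then VV[0][0]++ -> VV[0]=[5, 2, 6]
Event 1 stamp: [0, 0, 1]
Event 4 stamp: [0, 2, 2]
[0, 0, 1] <= [0, 2, 2]? True. Equal? False. Happens-before: True

Answer: yes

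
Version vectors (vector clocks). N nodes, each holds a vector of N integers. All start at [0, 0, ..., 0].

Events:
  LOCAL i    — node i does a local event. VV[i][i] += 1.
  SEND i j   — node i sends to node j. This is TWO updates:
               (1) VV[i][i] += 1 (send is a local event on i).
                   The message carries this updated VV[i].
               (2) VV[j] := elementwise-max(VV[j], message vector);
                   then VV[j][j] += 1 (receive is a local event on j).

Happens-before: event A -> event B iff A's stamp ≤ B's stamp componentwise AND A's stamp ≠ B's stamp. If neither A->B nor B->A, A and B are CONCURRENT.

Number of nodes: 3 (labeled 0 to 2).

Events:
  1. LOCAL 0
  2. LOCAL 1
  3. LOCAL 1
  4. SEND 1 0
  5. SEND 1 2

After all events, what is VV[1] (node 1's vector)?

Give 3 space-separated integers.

Initial: VV[0]=[0, 0, 0]
Initial: VV[1]=[0, 0, 0]
Initial: VV[2]=[0, 0, 0]
Event 1: LOCAL 0: VV[0][0]++ -> VV[0]=[1, 0, 0]
Event 2: LOCAL 1: VV[1][1]++ -> VV[1]=[0, 1, 0]
Event 3: LOCAL 1: VV[1][1]++ -> VV[1]=[0, 2, 0]
Event 4: SEND 1->0: VV[1][1]++ -> VV[1]=[0, 3, 0], msg_vec=[0, 3, 0]; VV[0]=max(VV[0],msg_vec) then VV[0][0]++ -> VV[0]=[2, 3, 0]
Event 5: SEND 1->2: VV[1][1]++ -> VV[1]=[0, 4, 0], msg_vec=[0, 4, 0]; VV[2]=max(VV[2],msg_vec) then VV[2][2]++ -> VV[2]=[0, 4, 1]
Final vectors: VV[0]=[2, 3, 0]; VV[1]=[0, 4, 0]; VV[2]=[0, 4, 1]

Answer: 0 4 0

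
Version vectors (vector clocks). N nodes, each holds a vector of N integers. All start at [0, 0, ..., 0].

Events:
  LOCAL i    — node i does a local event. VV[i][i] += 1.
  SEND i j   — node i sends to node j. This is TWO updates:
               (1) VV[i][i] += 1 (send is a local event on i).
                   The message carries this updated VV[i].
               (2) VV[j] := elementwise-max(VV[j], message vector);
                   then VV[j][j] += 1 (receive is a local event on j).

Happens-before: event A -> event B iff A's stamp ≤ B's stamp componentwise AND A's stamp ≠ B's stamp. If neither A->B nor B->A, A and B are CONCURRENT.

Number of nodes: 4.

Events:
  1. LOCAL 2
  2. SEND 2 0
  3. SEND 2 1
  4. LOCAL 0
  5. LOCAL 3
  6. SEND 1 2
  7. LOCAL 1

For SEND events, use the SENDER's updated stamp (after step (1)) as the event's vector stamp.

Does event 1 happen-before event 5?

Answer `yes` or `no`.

Initial: VV[0]=[0, 0, 0, 0]
Initial: VV[1]=[0, 0, 0, 0]
Initial: VV[2]=[0, 0, 0, 0]
Initial: VV[3]=[0, 0, 0, 0]
Event 1: LOCAL 2: VV[2][2]++ -> VV[2]=[0, 0, 1, 0]
Event 2: SEND 2->0: VV[2][2]++ -> VV[2]=[0, 0, 2, 0], msg_vec=[0, 0, 2, 0]; VV[0]=max(VV[0],msg_vec) then VV[0][0]++ -> VV[0]=[1, 0, 2, 0]
Event 3: SEND 2->1: VV[2][2]++ -> VV[2]=[0, 0, 3, 0], msg_vec=[0, 0, 3, 0]; VV[1]=max(VV[1],msg_vec) then VV[1][1]++ -> VV[1]=[0, 1, 3, 0]
Event 4: LOCAL 0: VV[0][0]++ -> VV[0]=[2, 0, 2, 0]
Event 5: LOCAL 3: VV[3][3]++ -> VV[3]=[0, 0, 0, 1]
Event 6: SEND 1->2: VV[1][1]++ -> VV[1]=[0, 2, 3, 0], msg_vec=[0, 2, 3, 0]; VV[2]=max(VV[2],msg_vec) then VV[2][2]++ -> VV[2]=[0, 2, 4, 0]
Event 7: LOCAL 1: VV[1][1]++ -> VV[1]=[0, 3, 3, 0]
Event 1 stamp: [0, 0, 1, 0]
Event 5 stamp: [0, 0, 0, 1]
[0, 0, 1, 0] <= [0, 0, 0, 1]? False. Equal? False. Happens-before: False

Answer: no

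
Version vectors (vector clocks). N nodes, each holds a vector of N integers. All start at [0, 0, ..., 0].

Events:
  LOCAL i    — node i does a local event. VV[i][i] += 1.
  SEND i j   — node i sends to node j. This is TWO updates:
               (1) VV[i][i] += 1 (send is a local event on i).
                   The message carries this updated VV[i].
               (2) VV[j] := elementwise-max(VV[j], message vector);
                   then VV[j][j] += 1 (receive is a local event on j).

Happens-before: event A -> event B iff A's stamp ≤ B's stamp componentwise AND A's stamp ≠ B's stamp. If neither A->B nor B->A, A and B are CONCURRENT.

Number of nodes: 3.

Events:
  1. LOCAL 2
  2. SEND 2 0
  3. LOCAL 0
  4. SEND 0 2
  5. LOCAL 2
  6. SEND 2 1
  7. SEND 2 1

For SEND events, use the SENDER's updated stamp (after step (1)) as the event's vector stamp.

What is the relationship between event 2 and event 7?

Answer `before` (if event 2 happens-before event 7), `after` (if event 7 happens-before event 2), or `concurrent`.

Answer: before

Derivation:
Initial: VV[0]=[0, 0, 0]
Initial: VV[1]=[0, 0, 0]
Initial: VV[2]=[0, 0, 0]
Event 1: LOCAL 2: VV[2][2]++ -> VV[2]=[0, 0, 1]
Event 2: SEND 2->0: VV[2][2]++ -> VV[2]=[0, 0, 2], msg_vec=[0, 0, 2]; VV[0]=max(VV[0],msg_vec) then VV[0][0]++ -> VV[0]=[1, 0, 2]
Event 3: LOCAL 0: VV[0][0]++ -> VV[0]=[2, 0, 2]
Event 4: SEND 0->2: VV[0][0]++ -> VV[0]=[3, 0, 2], msg_vec=[3, 0, 2]; VV[2]=max(VV[2],msg_vec) then VV[2][2]++ -> VV[2]=[3, 0, 3]
Event 5: LOCAL 2: VV[2][2]++ -> VV[2]=[3, 0, 4]
Event 6: SEND 2->1: VV[2][2]++ -> VV[2]=[3, 0, 5], msg_vec=[3, 0, 5]; VV[1]=max(VV[1],msg_vec) then VV[1][1]++ -> VV[1]=[3, 1, 5]
Event 7: SEND 2->1: VV[2][2]++ -> VV[2]=[3, 0, 6], msg_vec=[3, 0, 6]; VV[1]=max(VV[1],msg_vec) then VV[1][1]++ -> VV[1]=[3, 2, 6]
Event 2 stamp: [0, 0, 2]
Event 7 stamp: [3, 0, 6]
[0, 0, 2] <= [3, 0, 6]? True
[3, 0, 6] <= [0, 0, 2]? False
Relation: before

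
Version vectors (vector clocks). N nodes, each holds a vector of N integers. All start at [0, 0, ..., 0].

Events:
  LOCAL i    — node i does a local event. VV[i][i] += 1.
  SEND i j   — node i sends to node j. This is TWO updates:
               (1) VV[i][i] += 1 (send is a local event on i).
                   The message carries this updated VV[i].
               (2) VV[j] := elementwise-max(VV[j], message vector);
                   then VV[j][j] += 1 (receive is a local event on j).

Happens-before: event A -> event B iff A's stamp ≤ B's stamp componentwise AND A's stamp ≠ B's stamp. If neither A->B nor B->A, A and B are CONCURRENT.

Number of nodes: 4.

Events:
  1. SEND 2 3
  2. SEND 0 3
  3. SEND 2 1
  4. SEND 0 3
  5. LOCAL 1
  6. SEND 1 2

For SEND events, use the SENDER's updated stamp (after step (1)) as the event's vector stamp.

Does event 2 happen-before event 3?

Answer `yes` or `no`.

Answer: no

Derivation:
Initial: VV[0]=[0, 0, 0, 0]
Initial: VV[1]=[0, 0, 0, 0]
Initial: VV[2]=[0, 0, 0, 0]
Initial: VV[3]=[0, 0, 0, 0]
Event 1: SEND 2->3: VV[2][2]++ -> VV[2]=[0, 0, 1, 0], msg_vec=[0, 0, 1, 0]; VV[3]=max(VV[3],msg_vec) then VV[3][3]++ -> VV[3]=[0, 0, 1, 1]
Event 2: SEND 0->3: VV[0][0]++ -> VV[0]=[1, 0, 0, 0], msg_vec=[1, 0, 0, 0]; VV[3]=max(VV[3],msg_vec) then VV[3][3]++ -> VV[3]=[1, 0, 1, 2]
Event 3: SEND 2->1: VV[2][2]++ -> VV[2]=[0, 0, 2, 0], msg_vec=[0, 0, 2, 0]; VV[1]=max(VV[1],msg_vec) then VV[1][1]++ -> VV[1]=[0, 1, 2, 0]
Event 4: SEND 0->3: VV[0][0]++ -> VV[0]=[2, 0, 0, 0], msg_vec=[2, 0, 0, 0]; VV[3]=max(VV[3],msg_vec) then VV[3][3]++ -> VV[3]=[2, 0, 1, 3]
Event 5: LOCAL 1: VV[1][1]++ -> VV[1]=[0, 2, 2, 0]
Event 6: SEND 1->2: VV[1][1]++ -> VV[1]=[0, 3, 2, 0], msg_vec=[0, 3, 2, 0]; VV[2]=max(VV[2],msg_vec) then VV[2][2]++ -> VV[2]=[0, 3, 3, 0]
Event 2 stamp: [1, 0, 0, 0]
Event 3 stamp: [0, 0, 2, 0]
[1, 0, 0, 0] <= [0, 0, 2, 0]? False. Equal? False. Happens-before: False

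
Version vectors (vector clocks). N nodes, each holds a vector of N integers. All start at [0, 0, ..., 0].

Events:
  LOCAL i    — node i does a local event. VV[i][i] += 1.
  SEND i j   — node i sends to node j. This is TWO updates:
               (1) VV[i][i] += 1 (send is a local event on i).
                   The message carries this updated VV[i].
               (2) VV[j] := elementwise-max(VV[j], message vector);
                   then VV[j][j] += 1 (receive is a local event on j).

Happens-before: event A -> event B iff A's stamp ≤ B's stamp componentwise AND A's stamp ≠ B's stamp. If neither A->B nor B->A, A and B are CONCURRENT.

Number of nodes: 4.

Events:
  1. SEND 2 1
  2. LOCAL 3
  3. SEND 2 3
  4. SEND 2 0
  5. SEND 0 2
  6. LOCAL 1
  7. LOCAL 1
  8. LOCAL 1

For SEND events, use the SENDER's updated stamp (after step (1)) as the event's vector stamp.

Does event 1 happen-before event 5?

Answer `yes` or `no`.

Answer: yes

Derivation:
Initial: VV[0]=[0, 0, 0, 0]
Initial: VV[1]=[0, 0, 0, 0]
Initial: VV[2]=[0, 0, 0, 0]
Initial: VV[3]=[0, 0, 0, 0]
Event 1: SEND 2->1: VV[2][2]++ -> VV[2]=[0, 0, 1, 0], msg_vec=[0, 0, 1, 0]; VV[1]=max(VV[1],msg_vec) then VV[1][1]++ -> VV[1]=[0, 1, 1, 0]
Event 2: LOCAL 3: VV[3][3]++ -> VV[3]=[0, 0, 0, 1]
Event 3: SEND 2->3: VV[2][2]++ -> VV[2]=[0, 0, 2, 0], msg_vec=[0, 0, 2, 0]; VV[3]=max(VV[3],msg_vec) then VV[3][3]++ -> VV[3]=[0, 0, 2, 2]
Event 4: SEND 2->0: VV[2][2]++ -> VV[2]=[0, 0, 3, 0], msg_vec=[0, 0, 3, 0]; VV[0]=max(VV[0],msg_vec) then VV[0][0]++ -> VV[0]=[1, 0, 3, 0]
Event 5: SEND 0->2: VV[0][0]++ -> VV[0]=[2, 0, 3, 0], msg_vec=[2, 0, 3, 0]; VV[2]=max(VV[2],msg_vec) then VV[2][2]++ -> VV[2]=[2, 0, 4, 0]
Event 6: LOCAL 1: VV[1][1]++ -> VV[1]=[0, 2, 1, 0]
Event 7: LOCAL 1: VV[1][1]++ -> VV[1]=[0, 3, 1, 0]
Event 8: LOCAL 1: VV[1][1]++ -> VV[1]=[0, 4, 1, 0]
Event 1 stamp: [0, 0, 1, 0]
Event 5 stamp: [2, 0, 3, 0]
[0, 0, 1, 0] <= [2, 0, 3, 0]? True. Equal? False. Happens-before: True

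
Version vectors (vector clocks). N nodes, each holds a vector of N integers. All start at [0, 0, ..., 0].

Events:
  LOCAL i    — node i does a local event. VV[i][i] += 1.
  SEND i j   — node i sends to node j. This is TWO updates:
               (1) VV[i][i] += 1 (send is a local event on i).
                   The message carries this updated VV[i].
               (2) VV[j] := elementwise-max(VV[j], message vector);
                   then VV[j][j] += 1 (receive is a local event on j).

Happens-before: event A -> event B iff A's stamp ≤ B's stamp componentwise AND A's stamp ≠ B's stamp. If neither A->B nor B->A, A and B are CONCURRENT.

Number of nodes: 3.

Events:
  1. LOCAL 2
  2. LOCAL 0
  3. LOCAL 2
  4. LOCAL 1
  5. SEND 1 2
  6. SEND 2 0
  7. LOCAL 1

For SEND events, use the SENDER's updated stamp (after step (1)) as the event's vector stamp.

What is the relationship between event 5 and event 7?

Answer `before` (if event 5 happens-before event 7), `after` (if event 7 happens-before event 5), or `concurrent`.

Initial: VV[0]=[0, 0, 0]
Initial: VV[1]=[0, 0, 0]
Initial: VV[2]=[0, 0, 0]
Event 1: LOCAL 2: VV[2][2]++ -> VV[2]=[0, 0, 1]
Event 2: LOCAL 0: VV[0][0]++ -> VV[0]=[1, 0, 0]
Event 3: LOCAL 2: VV[2][2]++ -> VV[2]=[0, 0, 2]
Event 4: LOCAL 1: VV[1][1]++ -> VV[1]=[0, 1, 0]
Event 5: SEND 1->2: VV[1][1]++ -> VV[1]=[0, 2, 0], msg_vec=[0, 2, 0]; VV[2]=max(VV[2],msg_vec) then VV[2][2]++ -> VV[2]=[0, 2, 3]
Event 6: SEND 2->0: VV[2][2]++ -> VV[2]=[0, 2, 4], msg_vec=[0, 2, 4]; VV[0]=max(VV[0],msg_vec) then VV[0][0]++ -> VV[0]=[2, 2, 4]
Event 7: LOCAL 1: VV[1][1]++ -> VV[1]=[0, 3, 0]
Event 5 stamp: [0, 2, 0]
Event 7 stamp: [0, 3, 0]
[0, 2, 0] <= [0, 3, 0]? True
[0, 3, 0] <= [0, 2, 0]? False
Relation: before

Answer: before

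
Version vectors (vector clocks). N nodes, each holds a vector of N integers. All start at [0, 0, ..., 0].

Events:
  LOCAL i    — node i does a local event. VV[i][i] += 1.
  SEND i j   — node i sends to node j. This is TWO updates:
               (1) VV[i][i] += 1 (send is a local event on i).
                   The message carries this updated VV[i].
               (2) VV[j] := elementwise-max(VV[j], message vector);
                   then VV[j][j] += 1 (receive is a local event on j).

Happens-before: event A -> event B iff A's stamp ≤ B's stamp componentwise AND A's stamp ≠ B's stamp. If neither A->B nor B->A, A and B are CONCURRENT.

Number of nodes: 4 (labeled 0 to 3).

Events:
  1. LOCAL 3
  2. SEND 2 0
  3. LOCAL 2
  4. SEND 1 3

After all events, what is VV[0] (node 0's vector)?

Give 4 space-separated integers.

Initial: VV[0]=[0, 0, 0, 0]
Initial: VV[1]=[0, 0, 0, 0]
Initial: VV[2]=[0, 0, 0, 0]
Initial: VV[3]=[0, 0, 0, 0]
Event 1: LOCAL 3: VV[3][3]++ -> VV[3]=[0, 0, 0, 1]
Event 2: SEND 2->0: VV[2][2]++ -> VV[2]=[0, 0, 1, 0], msg_vec=[0, 0, 1, 0]; VV[0]=max(VV[0],msg_vec) then VV[0][0]++ -> VV[0]=[1, 0, 1, 0]
Event 3: LOCAL 2: VV[2][2]++ -> VV[2]=[0, 0, 2, 0]
Event 4: SEND 1->3: VV[1][1]++ -> VV[1]=[0, 1, 0, 0], msg_vec=[0, 1, 0, 0]; VV[3]=max(VV[3],msg_vec) then VV[3][3]++ -> VV[3]=[0, 1, 0, 2]
Final vectors: VV[0]=[1, 0, 1, 0]; VV[1]=[0, 1, 0, 0]; VV[2]=[0, 0, 2, 0]; VV[3]=[0, 1, 0, 2]

Answer: 1 0 1 0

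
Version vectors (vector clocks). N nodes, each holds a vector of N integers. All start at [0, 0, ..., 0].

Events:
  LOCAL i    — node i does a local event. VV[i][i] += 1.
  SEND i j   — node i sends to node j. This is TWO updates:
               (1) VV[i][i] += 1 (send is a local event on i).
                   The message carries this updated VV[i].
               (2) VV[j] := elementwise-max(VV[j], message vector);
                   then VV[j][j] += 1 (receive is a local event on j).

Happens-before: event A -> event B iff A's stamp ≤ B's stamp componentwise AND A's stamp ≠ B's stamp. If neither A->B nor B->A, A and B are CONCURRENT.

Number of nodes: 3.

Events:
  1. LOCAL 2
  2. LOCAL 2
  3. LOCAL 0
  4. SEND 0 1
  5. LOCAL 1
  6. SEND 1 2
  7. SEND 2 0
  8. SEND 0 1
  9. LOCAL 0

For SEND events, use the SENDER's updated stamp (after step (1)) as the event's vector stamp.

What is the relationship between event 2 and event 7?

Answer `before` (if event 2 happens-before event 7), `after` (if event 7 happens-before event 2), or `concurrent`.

Initial: VV[0]=[0, 0, 0]
Initial: VV[1]=[0, 0, 0]
Initial: VV[2]=[0, 0, 0]
Event 1: LOCAL 2: VV[2][2]++ -> VV[2]=[0, 0, 1]
Event 2: LOCAL 2: VV[2][2]++ -> VV[2]=[0, 0, 2]
Event 3: LOCAL 0: VV[0][0]++ -> VV[0]=[1, 0, 0]
Event 4: SEND 0->1: VV[0][0]++ -> VV[0]=[2, 0, 0], msg_vec=[2, 0, 0]; VV[1]=max(VV[1],msg_vec) then VV[1][1]++ -> VV[1]=[2, 1, 0]
Event 5: LOCAL 1: VV[1][1]++ -> VV[1]=[2, 2, 0]
Event 6: SEND 1->2: VV[1][1]++ -> VV[1]=[2, 3, 0], msg_vec=[2, 3, 0]; VV[2]=max(VV[2],msg_vec) then VV[2][2]++ -> VV[2]=[2, 3, 3]
Event 7: SEND 2->0: VV[2][2]++ -> VV[2]=[2, 3, 4], msg_vec=[2, 3, 4]; VV[0]=max(VV[0],msg_vec) then VV[0][0]++ -> VV[0]=[3, 3, 4]
Event 8: SEND 0->1: VV[0][0]++ -> VV[0]=[4, 3, 4], msg_vec=[4, 3, 4]; VV[1]=max(VV[1],msg_vec) then VV[1][1]++ -> VV[1]=[4, 4, 4]
Event 9: LOCAL 0: VV[0][0]++ -> VV[0]=[5, 3, 4]
Event 2 stamp: [0, 0, 2]
Event 7 stamp: [2, 3, 4]
[0, 0, 2] <= [2, 3, 4]? True
[2, 3, 4] <= [0, 0, 2]? False
Relation: before

Answer: before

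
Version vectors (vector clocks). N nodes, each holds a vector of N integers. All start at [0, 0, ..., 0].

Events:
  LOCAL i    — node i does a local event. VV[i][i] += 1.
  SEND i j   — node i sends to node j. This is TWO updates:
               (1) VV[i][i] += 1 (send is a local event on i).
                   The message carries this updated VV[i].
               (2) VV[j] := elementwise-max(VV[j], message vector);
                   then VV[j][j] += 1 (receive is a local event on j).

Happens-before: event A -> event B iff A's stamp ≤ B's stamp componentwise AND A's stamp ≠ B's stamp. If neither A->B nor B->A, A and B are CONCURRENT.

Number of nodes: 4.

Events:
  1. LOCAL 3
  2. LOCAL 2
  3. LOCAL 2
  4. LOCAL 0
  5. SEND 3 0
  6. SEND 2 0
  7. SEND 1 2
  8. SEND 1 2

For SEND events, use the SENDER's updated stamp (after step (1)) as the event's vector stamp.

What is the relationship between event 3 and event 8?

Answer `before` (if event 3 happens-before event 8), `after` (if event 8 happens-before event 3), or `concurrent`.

Answer: concurrent

Derivation:
Initial: VV[0]=[0, 0, 0, 0]
Initial: VV[1]=[0, 0, 0, 0]
Initial: VV[2]=[0, 0, 0, 0]
Initial: VV[3]=[0, 0, 0, 0]
Event 1: LOCAL 3: VV[3][3]++ -> VV[3]=[0, 0, 0, 1]
Event 2: LOCAL 2: VV[2][2]++ -> VV[2]=[0, 0, 1, 0]
Event 3: LOCAL 2: VV[2][2]++ -> VV[2]=[0, 0, 2, 0]
Event 4: LOCAL 0: VV[0][0]++ -> VV[0]=[1, 0, 0, 0]
Event 5: SEND 3->0: VV[3][3]++ -> VV[3]=[0, 0, 0, 2], msg_vec=[0, 0, 0, 2]; VV[0]=max(VV[0],msg_vec) then VV[0][0]++ -> VV[0]=[2, 0, 0, 2]
Event 6: SEND 2->0: VV[2][2]++ -> VV[2]=[0, 0, 3, 0], msg_vec=[0, 0, 3, 0]; VV[0]=max(VV[0],msg_vec) then VV[0][0]++ -> VV[0]=[3, 0, 3, 2]
Event 7: SEND 1->2: VV[1][1]++ -> VV[1]=[0, 1, 0, 0], msg_vec=[0, 1, 0, 0]; VV[2]=max(VV[2],msg_vec) then VV[2][2]++ -> VV[2]=[0, 1, 4, 0]
Event 8: SEND 1->2: VV[1][1]++ -> VV[1]=[0, 2, 0, 0], msg_vec=[0, 2, 0, 0]; VV[2]=max(VV[2],msg_vec) then VV[2][2]++ -> VV[2]=[0, 2, 5, 0]
Event 3 stamp: [0, 0, 2, 0]
Event 8 stamp: [0, 2, 0, 0]
[0, 0, 2, 0] <= [0, 2, 0, 0]? False
[0, 2, 0, 0] <= [0, 0, 2, 0]? False
Relation: concurrent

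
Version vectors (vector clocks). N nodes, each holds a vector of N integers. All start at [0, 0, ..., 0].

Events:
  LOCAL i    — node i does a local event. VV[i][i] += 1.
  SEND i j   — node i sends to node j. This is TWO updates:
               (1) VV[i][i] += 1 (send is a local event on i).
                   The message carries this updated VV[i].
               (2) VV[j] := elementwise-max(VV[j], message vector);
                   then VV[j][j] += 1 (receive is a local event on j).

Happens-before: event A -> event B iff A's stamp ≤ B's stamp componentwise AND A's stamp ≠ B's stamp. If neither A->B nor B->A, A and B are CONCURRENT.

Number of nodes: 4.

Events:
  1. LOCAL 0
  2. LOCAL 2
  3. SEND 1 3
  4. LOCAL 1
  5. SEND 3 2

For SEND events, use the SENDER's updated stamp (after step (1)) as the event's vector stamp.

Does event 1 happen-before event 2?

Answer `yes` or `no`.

Answer: no

Derivation:
Initial: VV[0]=[0, 0, 0, 0]
Initial: VV[1]=[0, 0, 0, 0]
Initial: VV[2]=[0, 0, 0, 0]
Initial: VV[3]=[0, 0, 0, 0]
Event 1: LOCAL 0: VV[0][0]++ -> VV[0]=[1, 0, 0, 0]
Event 2: LOCAL 2: VV[2][2]++ -> VV[2]=[0, 0, 1, 0]
Event 3: SEND 1->3: VV[1][1]++ -> VV[1]=[0, 1, 0, 0], msg_vec=[0, 1, 0, 0]; VV[3]=max(VV[3],msg_vec) then VV[3][3]++ -> VV[3]=[0, 1, 0, 1]
Event 4: LOCAL 1: VV[1][1]++ -> VV[1]=[0, 2, 0, 0]
Event 5: SEND 3->2: VV[3][3]++ -> VV[3]=[0, 1, 0, 2], msg_vec=[0, 1, 0, 2]; VV[2]=max(VV[2],msg_vec) then VV[2][2]++ -> VV[2]=[0, 1, 2, 2]
Event 1 stamp: [1, 0, 0, 0]
Event 2 stamp: [0, 0, 1, 0]
[1, 0, 0, 0] <= [0, 0, 1, 0]? False. Equal? False. Happens-before: False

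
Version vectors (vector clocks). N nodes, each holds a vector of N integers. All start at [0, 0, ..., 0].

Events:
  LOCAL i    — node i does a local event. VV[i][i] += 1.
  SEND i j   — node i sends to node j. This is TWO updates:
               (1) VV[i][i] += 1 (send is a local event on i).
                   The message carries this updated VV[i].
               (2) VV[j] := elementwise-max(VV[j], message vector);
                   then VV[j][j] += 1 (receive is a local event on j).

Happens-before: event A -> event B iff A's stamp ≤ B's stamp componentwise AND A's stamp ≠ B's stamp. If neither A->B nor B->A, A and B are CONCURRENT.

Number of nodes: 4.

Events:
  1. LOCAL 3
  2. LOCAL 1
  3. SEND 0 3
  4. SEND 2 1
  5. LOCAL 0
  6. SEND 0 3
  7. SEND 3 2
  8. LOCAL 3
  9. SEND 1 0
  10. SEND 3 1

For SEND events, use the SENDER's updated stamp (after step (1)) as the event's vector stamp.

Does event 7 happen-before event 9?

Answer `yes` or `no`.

Initial: VV[0]=[0, 0, 0, 0]
Initial: VV[1]=[0, 0, 0, 0]
Initial: VV[2]=[0, 0, 0, 0]
Initial: VV[3]=[0, 0, 0, 0]
Event 1: LOCAL 3: VV[3][3]++ -> VV[3]=[0, 0, 0, 1]
Event 2: LOCAL 1: VV[1][1]++ -> VV[1]=[0, 1, 0, 0]
Event 3: SEND 0->3: VV[0][0]++ -> VV[0]=[1, 0, 0, 0], msg_vec=[1, 0, 0, 0]; VV[3]=max(VV[3],msg_vec) then VV[3][3]++ -> VV[3]=[1, 0, 0, 2]
Event 4: SEND 2->1: VV[2][2]++ -> VV[2]=[0, 0, 1, 0], msg_vec=[0, 0, 1, 0]; VV[1]=max(VV[1],msg_vec) then VV[1][1]++ -> VV[1]=[0, 2, 1, 0]
Event 5: LOCAL 0: VV[0][0]++ -> VV[0]=[2, 0, 0, 0]
Event 6: SEND 0->3: VV[0][0]++ -> VV[0]=[3, 0, 0, 0], msg_vec=[3, 0, 0, 0]; VV[3]=max(VV[3],msg_vec) then VV[3][3]++ -> VV[3]=[3, 0, 0, 3]
Event 7: SEND 3->2: VV[3][3]++ -> VV[3]=[3, 0, 0, 4], msg_vec=[3, 0, 0, 4]; VV[2]=max(VV[2],msg_vec) then VV[2][2]++ -> VV[2]=[3, 0, 2, 4]
Event 8: LOCAL 3: VV[3][3]++ -> VV[3]=[3, 0, 0, 5]
Event 9: SEND 1->0: VV[1][1]++ -> VV[1]=[0, 3, 1, 0], msg_vec=[0, 3, 1, 0]; VV[0]=max(VV[0],msg_vec) then VV[0][0]++ -> VV[0]=[4, 3, 1, 0]
Event 10: SEND 3->1: VV[3][3]++ -> VV[3]=[3, 0, 0, 6], msg_vec=[3, 0, 0, 6]; VV[1]=max(VV[1],msg_vec) then VV[1][1]++ -> VV[1]=[3, 4, 1, 6]
Event 7 stamp: [3, 0, 0, 4]
Event 9 stamp: [0, 3, 1, 0]
[3, 0, 0, 4] <= [0, 3, 1, 0]? False. Equal? False. Happens-before: False

Answer: no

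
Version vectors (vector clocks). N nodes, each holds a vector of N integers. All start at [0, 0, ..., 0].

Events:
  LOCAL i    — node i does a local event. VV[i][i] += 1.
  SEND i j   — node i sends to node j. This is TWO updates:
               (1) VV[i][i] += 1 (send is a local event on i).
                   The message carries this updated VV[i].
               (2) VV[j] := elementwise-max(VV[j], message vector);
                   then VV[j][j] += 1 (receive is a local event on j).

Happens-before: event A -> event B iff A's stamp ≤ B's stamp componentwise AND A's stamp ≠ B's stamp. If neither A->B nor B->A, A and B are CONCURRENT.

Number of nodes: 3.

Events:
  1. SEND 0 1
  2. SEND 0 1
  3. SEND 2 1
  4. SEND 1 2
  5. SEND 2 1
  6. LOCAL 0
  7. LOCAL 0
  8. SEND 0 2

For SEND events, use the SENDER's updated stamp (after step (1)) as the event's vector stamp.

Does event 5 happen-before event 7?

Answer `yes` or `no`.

Initial: VV[0]=[0, 0, 0]
Initial: VV[1]=[0, 0, 0]
Initial: VV[2]=[0, 0, 0]
Event 1: SEND 0->1: VV[0][0]++ -> VV[0]=[1, 0, 0], msg_vec=[1, 0, 0]; VV[1]=max(VV[1],msg_vec) then VV[1][1]++ -> VV[1]=[1, 1, 0]
Event 2: SEND 0->1: VV[0][0]++ -> VV[0]=[2, 0, 0], msg_vec=[2, 0, 0]; VV[1]=max(VV[1],msg_vec) then VV[1][1]++ -> VV[1]=[2, 2, 0]
Event 3: SEND 2->1: VV[2][2]++ -> VV[2]=[0, 0, 1], msg_vec=[0, 0, 1]; VV[1]=max(VV[1],msg_vec) then VV[1][1]++ -> VV[1]=[2, 3, 1]
Event 4: SEND 1->2: VV[1][1]++ -> VV[1]=[2, 4, 1], msg_vec=[2, 4, 1]; VV[2]=max(VV[2],msg_vec) then VV[2][2]++ -> VV[2]=[2, 4, 2]
Event 5: SEND 2->1: VV[2][2]++ -> VV[2]=[2, 4, 3], msg_vec=[2, 4, 3]; VV[1]=max(VV[1],msg_vec) then VV[1][1]++ -> VV[1]=[2, 5, 3]
Event 6: LOCAL 0: VV[0][0]++ -> VV[0]=[3, 0, 0]
Event 7: LOCAL 0: VV[0][0]++ -> VV[0]=[4, 0, 0]
Event 8: SEND 0->2: VV[0][0]++ -> VV[0]=[5, 0, 0], msg_vec=[5, 0, 0]; VV[2]=max(VV[2],msg_vec) then VV[2][2]++ -> VV[2]=[5, 4, 4]
Event 5 stamp: [2, 4, 3]
Event 7 stamp: [4, 0, 0]
[2, 4, 3] <= [4, 0, 0]? False. Equal? False. Happens-before: False

Answer: no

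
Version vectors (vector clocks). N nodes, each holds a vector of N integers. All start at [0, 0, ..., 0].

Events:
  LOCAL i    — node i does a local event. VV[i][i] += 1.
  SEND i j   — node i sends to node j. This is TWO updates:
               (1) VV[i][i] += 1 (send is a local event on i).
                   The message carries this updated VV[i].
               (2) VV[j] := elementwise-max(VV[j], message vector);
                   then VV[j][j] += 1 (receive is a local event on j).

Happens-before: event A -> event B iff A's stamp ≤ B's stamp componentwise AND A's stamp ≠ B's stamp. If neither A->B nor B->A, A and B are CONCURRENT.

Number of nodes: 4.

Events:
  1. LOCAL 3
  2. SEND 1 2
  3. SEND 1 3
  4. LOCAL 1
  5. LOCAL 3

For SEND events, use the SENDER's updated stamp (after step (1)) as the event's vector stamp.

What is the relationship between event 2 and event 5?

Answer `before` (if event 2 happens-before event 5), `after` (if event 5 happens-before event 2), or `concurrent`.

Answer: before

Derivation:
Initial: VV[0]=[0, 0, 0, 0]
Initial: VV[1]=[0, 0, 0, 0]
Initial: VV[2]=[0, 0, 0, 0]
Initial: VV[3]=[0, 0, 0, 0]
Event 1: LOCAL 3: VV[3][3]++ -> VV[3]=[0, 0, 0, 1]
Event 2: SEND 1->2: VV[1][1]++ -> VV[1]=[0, 1, 0, 0], msg_vec=[0, 1, 0, 0]; VV[2]=max(VV[2],msg_vec) then VV[2][2]++ -> VV[2]=[0, 1, 1, 0]
Event 3: SEND 1->3: VV[1][1]++ -> VV[1]=[0, 2, 0, 0], msg_vec=[0, 2, 0, 0]; VV[3]=max(VV[3],msg_vec) then VV[3][3]++ -> VV[3]=[0, 2, 0, 2]
Event 4: LOCAL 1: VV[1][1]++ -> VV[1]=[0, 3, 0, 0]
Event 5: LOCAL 3: VV[3][3]++ -> VV[3]=[0, 2, 0, 3]
Event 2 stamp: [0, 1, 0, 0]
Event 5 stamp: [0, 2, 0, 3]
[0, 1, 0, 0] <= [0, 2, 0, 3]? True
[0, 2, 0, 3] <= [0, 1, 0, 0]? False
Relation: before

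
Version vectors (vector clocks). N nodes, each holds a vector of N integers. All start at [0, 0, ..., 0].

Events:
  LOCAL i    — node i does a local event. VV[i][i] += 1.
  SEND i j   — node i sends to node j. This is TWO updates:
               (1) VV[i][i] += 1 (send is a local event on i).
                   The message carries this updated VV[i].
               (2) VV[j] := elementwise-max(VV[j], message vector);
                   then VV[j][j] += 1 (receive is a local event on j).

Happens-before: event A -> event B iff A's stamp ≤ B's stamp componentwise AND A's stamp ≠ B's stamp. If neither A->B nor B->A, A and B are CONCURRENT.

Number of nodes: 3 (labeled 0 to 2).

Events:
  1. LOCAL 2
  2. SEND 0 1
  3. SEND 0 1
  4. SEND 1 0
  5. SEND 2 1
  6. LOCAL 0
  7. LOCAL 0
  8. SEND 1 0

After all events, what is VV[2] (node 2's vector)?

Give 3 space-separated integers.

Answer: 0 0 2

Derivation:
Initial: VV[0]=[0, 0, 0]
Initial: VV[1]=[0, 0, 0]
Initial: VV[2]=[0, 0, 0]
Event 1: LOCAL 2: VV[2][2]++ -> VV[2]=[0, 0, 1]
Event 2: SEND 0->1: VV[0][0]++ -> VV[0]=[1, 0, 0], msg_vec=[1, 0, 0]; VV[1]=max(VV[1],msg_vec) then VV[1][1]++ -> VV[1]=[1, 1, 0]
Event 3: SEND 0->1: VV[0][0]++ -> VV[0]=[2, 0, 0], msg_vec=[2, 0, 0]; VV[1]=max(VV[1],msg_vec) then VV[1][1]++ -> VV[1]=[2, 2, 0]
Event 4: SEND 1->0: VV[1][1]++ -> VV[1]=[2, 3, 0], msg_vec=[2, 3, 0]; VV[0]=max(VV[0],msg_vec) then VV[0][0]++ -> VV[0]=[3, 3, 0]
Event 5: SEND 2->1: VV[2][2]++ -> VV[2]=[0, 0, 2], msg_vec=[0, 0, 2]; VV[1]=max(VV[1],msg_vec) then VV[1][1]++ -> VV[1]=[2, 4, 2]
Event 6: LOCAL 0: VV[0][0]++ -> VV[0]=[4, 3, 0]
Event 7: LOCAL 0: VV[0][0]++ -> VV[0]=[5, 3, 0]
Event 8: SEND 1->0: VV[1][1]++ -> VV[1]=[2, 5, 2], msg_vec=[2, 5, 2]; VV[0]=max(VV[0],msg_vec) then VV[0][0]++ -> VV[0]=[6, 5, 2]
Final vectors: VV[0]=[6, 5, 2]; VV[1]=[2, 5, 2]; VV[2]=[0, 0, 2]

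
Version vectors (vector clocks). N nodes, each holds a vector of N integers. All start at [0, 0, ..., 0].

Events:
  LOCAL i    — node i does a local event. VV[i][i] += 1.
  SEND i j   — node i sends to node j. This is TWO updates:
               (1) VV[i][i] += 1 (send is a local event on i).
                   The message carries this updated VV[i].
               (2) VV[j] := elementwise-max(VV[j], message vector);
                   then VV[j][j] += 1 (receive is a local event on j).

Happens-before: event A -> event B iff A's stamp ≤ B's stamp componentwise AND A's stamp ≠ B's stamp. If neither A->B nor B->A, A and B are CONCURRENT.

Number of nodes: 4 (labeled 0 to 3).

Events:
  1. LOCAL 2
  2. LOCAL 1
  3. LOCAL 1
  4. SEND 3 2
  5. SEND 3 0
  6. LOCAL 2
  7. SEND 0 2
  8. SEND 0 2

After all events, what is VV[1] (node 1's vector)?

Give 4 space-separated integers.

Initial: VV[0]=[0, 0, 0, 0]
Initial: VV[1]=[0, 0, 0, 0]
Initial: VV[2]=[0, 0, 0, 0]
Initial: VV[3]=[0, 0, 0, 0]
Event 1: LOCAL 2: VV[2][2]++ -> VV[2]=[0, 0, 1, 0]
Event 2: LOCAL 1: VV[1][1]++ -> VV[1]=[0, 1, 0, 0]
Event 3: LOCAL 1: VV[1][1]++ -> VV[1]=[0, 2, 0, 0]
Event 4: SEND 3->2: VV[3][3]++ -> VV[3]=[0, 0, 0, 1], msg_vec=[0, 0, 0, 1]; VV[2]=max(VV[2],msg_vec) then VV[2][2]++ -> VV[2]=[0, 0, 2, 1]
Event 5: SEND 3->0: VV[3][3]++ -> VV[3]=[0, 0, 0, 2], msg_vec=[0, 0, 0, 2]; VV[0]=max(VV[0],msg_vec) then VV[0][0]++ -> VV[0]=[1, 0, 0, 2]
Event 6: LOCAL 2: VV[2][2]++ -> VV[2]=[0, 0, 3, 1]
Event 7: SEND 0->2: VV[0][0]++ -> VV[0]=[2, 0, 0, 2], msg_vec=[2, 0, 0, 2]; VV[2]=max(VV[2],msg_vec) then VV[2][2]++ -> VV[2]=[2, 0, 4, 2]
Event 8: SEND 0->2: VV[0][0]++ -> VV[0]=[3, 0, 0, 2], msg_vec=[3, 0, 0, 2]; VV[2]=max(VV[2],msg_vec) then VV[2][2]++ -> VV[2]=[3, 0, 5, 2]
Final vectors: VV[0]=[3, 0, 0, 2]; VV[1]=[0, 2, 0, 0]; VV[2]=[3, 0, 5, 2]; VV[3]=[0, 0, 0, 2]

Answer: 0 2 0 0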